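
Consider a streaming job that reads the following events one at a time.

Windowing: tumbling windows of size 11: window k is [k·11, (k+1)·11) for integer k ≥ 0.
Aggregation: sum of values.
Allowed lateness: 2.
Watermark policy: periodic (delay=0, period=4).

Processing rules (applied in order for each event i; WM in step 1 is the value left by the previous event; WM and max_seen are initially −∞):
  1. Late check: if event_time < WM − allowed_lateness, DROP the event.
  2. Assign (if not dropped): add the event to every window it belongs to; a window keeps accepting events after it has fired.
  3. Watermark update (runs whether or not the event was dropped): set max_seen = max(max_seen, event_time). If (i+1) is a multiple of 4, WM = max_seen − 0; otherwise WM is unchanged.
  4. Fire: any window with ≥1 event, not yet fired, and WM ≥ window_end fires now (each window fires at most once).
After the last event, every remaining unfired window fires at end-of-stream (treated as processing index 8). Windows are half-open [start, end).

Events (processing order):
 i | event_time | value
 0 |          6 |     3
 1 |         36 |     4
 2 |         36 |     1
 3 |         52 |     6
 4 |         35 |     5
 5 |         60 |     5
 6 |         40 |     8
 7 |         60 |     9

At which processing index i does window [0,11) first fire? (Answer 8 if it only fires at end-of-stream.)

i=0 t=6 v=3: → [0,11); WM=−∞
i=1 t=36 v=4: → [33,44); WM=−∞
i=2 t=36 v=1: → [33,44); WM=−∞
i=3 t=52 v=6: → [44,55); WM=52; [0,11) fires=3 [33,44) fires=5
i=4 t=35 v=5: DROP (t<52-2); WM=52
i=5 t=60 v=5: → [55,66); WM=52
i=6 t=40 v=8: DROP (t<52-2); WM=52
i=7 t=60 v=9: → [55,66); WM=60; [44,55) fires=6

3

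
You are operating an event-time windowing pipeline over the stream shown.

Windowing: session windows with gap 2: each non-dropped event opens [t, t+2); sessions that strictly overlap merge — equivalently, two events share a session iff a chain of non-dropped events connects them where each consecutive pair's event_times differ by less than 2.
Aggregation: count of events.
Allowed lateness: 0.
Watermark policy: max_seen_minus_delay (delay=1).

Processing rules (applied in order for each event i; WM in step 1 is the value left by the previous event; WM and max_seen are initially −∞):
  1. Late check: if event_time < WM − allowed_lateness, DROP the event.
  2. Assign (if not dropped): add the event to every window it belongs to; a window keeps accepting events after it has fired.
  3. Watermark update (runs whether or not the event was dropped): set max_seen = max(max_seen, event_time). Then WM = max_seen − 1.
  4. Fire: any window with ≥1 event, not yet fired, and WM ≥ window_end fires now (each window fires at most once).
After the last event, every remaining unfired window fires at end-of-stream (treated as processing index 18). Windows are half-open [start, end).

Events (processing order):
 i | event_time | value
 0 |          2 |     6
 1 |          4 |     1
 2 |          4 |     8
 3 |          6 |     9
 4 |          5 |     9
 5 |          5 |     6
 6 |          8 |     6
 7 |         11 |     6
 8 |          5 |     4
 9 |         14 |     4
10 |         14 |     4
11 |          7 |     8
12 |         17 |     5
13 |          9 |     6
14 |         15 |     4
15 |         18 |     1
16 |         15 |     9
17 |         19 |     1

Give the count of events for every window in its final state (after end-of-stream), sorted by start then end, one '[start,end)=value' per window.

[2,4)=1 [4,8)=5 [8,10)=1 [11,13)=1 [14,16)=2 [17,21)=3

i=0 t=2 v=6: → [2,4); WM=1
i=1 t=4 v=1: → [4,6); WM=3
i=2 t=4 v=8: → [4,6); WM=3
i=3 t=6 v=9: → [6,8); WM=5
i=4 t=5 v=9: → [4,8); WM=5
i=5 t=5 v=6: → [4,8); WM=5
i=6 t=8 v=6: → [8,10); WM=7
i=7 t=11 v=6: → [11,13); WM=10
i=8 t=5 v=4: DROP (t<10-0); WM=10
i=9 t=14 v=4: → [14,16); WM=13
i=10 t=14 v=4: → [14,16); WM=13
i=11 t=7 v=8: DROP (t<13-0); WM=13
i=12 t=17 v=5: → [17,19); WM=16
i=13 t=9 v=6: DROP (t<16-0); WM=16
i=14 t=15 v=4: DROP (t<16-0); WM=16
i=15 t=18 v=1: → [17,20); WM=17
i=16 t=15 v=9: DROP (t<17-0); WM=17
i=17 t=19 v=1: → [17,21); WM=18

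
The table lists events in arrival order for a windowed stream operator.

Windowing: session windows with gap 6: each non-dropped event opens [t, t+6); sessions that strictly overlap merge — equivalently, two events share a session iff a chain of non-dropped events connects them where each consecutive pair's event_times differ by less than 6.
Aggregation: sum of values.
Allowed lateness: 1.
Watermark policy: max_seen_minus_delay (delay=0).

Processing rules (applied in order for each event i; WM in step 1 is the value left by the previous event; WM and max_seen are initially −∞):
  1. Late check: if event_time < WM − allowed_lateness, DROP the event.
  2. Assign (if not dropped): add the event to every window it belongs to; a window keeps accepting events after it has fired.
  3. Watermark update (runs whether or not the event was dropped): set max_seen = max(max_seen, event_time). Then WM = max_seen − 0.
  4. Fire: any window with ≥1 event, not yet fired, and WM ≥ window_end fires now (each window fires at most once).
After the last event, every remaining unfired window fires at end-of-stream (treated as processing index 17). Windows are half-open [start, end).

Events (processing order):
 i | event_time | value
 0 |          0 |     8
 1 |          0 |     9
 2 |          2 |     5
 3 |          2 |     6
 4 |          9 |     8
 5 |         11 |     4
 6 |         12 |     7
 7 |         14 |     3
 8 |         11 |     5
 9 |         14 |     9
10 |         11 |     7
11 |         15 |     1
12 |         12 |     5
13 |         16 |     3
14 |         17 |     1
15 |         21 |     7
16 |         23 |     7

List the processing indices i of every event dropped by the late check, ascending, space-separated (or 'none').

i=0 t=0 v=8: → [0,6); WM=0
i=1 t=0 v=9: → [0,6); WM=0
i=2 t=2 v=5: → [0,8); WM=2
i=3 t=2 v=6: → [0,8); WM=2
i=4 t=9 v=8: → [9,15); WM=9
i=5 t=11 v=4: → [9,17); WM=11
i=6 t=12 v=7: → [9,18); WM=12
i=7 t=14 v=3: → [9,20); WM=14
i=8 t=11 v=5: DROP (t<14-1); WM=14
i=9 t=14 v=9: → [9,20); WM=14
i=10 t=11 v=7: DROP (t<14-1); WM=14
i=11 t=15 v=1: → [9,21); WM=15
i=12 t=12 v=5: DROP (t<15-1); WM=15
i=13 t=16 v=3: → [9,22); WM=16
i=14 t=17 v=1: → [9,23); WM=17
i=15 t=21 v=7: → [9,27); WM=21
i=16 t=23 v=7: → [9,29); WM=23

8 10 12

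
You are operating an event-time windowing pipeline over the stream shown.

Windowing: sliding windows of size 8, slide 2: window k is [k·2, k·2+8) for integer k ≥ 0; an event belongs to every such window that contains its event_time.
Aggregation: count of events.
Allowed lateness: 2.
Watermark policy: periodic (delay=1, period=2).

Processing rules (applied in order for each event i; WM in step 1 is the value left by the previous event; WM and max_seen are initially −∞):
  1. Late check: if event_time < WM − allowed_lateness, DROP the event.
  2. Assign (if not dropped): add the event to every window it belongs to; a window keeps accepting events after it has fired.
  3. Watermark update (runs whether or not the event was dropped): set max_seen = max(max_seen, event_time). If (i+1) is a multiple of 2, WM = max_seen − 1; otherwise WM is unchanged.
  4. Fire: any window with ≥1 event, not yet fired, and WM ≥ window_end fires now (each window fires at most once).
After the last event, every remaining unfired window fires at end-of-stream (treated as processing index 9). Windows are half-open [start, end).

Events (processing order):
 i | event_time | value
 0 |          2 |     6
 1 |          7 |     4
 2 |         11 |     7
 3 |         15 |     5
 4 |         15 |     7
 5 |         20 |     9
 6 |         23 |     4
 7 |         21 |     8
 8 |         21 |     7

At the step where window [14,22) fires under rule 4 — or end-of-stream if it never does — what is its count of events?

i=0 t=2 v=6: → [2,10),[0,8); WM=−∞
i=1 t=7 v=4: → [6,14),[4,12),[2,10),[0,8); WM=6
i=2 t=11 v=7: → [10,18),[8,16),[6,14),[4,12); WM=6
i=3 t=15 v=5: → [14,22),[12,20),[10,18),[8,16); WM=14; [0,8) fires=2 [2,10) fires=2 [4,12) fires=2 [6,14) fires=2
i=4 t=15 v=7: → [14,22),[12,20),[10,18),[8,16); WM=14
i=5 t=20 v=9: → [20,28),[18,26),[16,24),[14,22); WM=19; [8,16) fires=3 [10,18) fires=3
i=6 t=23 v=4: → [22,30),[20,28),[18,26),[16,24); WM=19
i=7 t=21 v=8: → [20,28),[18,26),[16,24),[14,22); WM=22; [12,20) fires=2 [14,22) fires=4
i=8 t=21 v=7: → [20,28),[18,26),[16,24),[14,22); WM=22

4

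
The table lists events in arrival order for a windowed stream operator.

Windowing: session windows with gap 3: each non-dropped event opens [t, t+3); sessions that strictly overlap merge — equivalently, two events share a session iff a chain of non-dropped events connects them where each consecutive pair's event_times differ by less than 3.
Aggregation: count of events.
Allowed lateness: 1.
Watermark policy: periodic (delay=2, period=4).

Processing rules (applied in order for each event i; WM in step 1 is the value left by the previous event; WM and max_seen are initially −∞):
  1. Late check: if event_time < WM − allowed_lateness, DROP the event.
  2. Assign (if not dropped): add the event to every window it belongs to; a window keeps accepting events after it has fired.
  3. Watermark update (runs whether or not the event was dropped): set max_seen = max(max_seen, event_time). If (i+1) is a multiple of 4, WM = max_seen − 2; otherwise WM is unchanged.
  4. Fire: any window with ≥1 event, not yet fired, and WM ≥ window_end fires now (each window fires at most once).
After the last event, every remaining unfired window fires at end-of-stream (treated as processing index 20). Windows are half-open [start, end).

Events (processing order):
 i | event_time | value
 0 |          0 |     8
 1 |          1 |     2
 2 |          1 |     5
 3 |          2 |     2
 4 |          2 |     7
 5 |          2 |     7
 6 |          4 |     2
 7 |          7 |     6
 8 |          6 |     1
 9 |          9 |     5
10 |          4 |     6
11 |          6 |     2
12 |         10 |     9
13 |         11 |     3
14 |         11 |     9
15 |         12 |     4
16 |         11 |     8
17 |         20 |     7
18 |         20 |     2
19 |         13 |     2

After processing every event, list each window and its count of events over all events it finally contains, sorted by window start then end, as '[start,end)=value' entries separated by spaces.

i=0 t=0 v=8: → [0,3); WM=−∞
i=1 t=1 v=2: → [0,4); WM=−∞
i=2 t=1 v=5: → [0,4); WM=−∞
i=3 t=2 v=2: → [0,5); WM=0
i=4 t=2 v=7: → [0,5); WM=0
i=5 t=2 v=7: → [0,5); WM=0
i=6 t=4 v=2: → [0,7); WM=0
i=7 t=7 v=6: → [7,10); WM=5
i=8 t=6 v=1: → [0,10); WM=5
i=9 t=9 v=5: → [0,12); WM=5
i=10 t=4 v=6: → [0,12); WM=5
i=11 t=6 v=2: → [0,12); WM=7
i=12 t=10 v=9: → [0,13); WM=7
i=13 t=11 v=3: → [0,14); WM=7
i=14 t=11 v=9: → [0,14); WM=7
i=15 t=12 v=4: → [0,15); WM=10
i=16 t=11 v=8: → [0,15); WM=10
i=17 t=20 v=7: → [20,23); WM=10
i=18 t=20 v=2: → [20,23); WM=10
i=19 t=13 v=2: → [0,16); WM=18

[0,16)=18 [20,23)=2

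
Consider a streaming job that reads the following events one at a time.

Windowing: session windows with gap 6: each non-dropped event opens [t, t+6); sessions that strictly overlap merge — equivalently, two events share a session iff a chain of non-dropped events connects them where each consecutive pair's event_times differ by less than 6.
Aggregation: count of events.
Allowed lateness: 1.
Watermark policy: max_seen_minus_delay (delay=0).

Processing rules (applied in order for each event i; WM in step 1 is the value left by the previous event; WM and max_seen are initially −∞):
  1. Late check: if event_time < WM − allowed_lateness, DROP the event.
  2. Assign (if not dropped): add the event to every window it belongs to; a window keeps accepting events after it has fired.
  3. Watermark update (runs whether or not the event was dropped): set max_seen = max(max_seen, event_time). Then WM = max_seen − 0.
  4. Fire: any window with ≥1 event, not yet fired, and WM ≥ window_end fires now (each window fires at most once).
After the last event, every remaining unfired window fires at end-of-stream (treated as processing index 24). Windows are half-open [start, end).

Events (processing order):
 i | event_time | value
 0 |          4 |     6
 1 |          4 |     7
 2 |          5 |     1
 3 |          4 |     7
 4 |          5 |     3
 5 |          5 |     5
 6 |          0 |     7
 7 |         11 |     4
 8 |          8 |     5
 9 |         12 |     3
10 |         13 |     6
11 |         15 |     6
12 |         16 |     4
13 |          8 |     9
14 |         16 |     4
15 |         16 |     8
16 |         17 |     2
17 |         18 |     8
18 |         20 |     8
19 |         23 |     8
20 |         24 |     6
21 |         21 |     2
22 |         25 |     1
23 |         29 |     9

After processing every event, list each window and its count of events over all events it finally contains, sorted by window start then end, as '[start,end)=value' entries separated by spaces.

[4,11)=6 [11,35)=14

i=0 t=4 v=6: → [4,10); WM=4
i=1 t=4 v=7: → [4,10); WM=4
i=2 t=5 v=1: → [4,11); WM=5
i=3 t=4 v=7: → [4,11); WM=5
i=4 t=5 v=3: → [4,11); WM=5
i=5 t=5 v=5: → [4,11); WM=5
i=6 t=0 v=7: DROP (t<5-1); WM=5
i=7 t=11 v=4: → [11,17); WM=11
i=8 t=8 v=5: DROP (t<11-1); WM=11
i=9 t=12 v=3: → [11,18); WM=12
i=10 t=13 v=6: → [11,19); WM=13
i=11 t=15 v=6: → [11,21); WM=15
i=12 t=16 v=4: → [11,22); WM=16
i=13 t=8 v=9: DROP (t<16-1); WM=16
i=14 t=16 v=4: → [11,22); WM=16
i=15 t=16 v=8: → [11,22); WM=16
i=16 t=17 v=2: → [11,23); WM=17
i=17 t=18 v=8: → [11,24); WM=18
i=18 t=20 v=8: → [11,26); WM=20
i=19 t=23 v=8: → [11,29); WM=23
i=20 t=24 v=6: → [11,30); WM=24
i=21 t=21 v=2: DROP (t<24-1); WM=24
i=22 t=25 v=1: → [11,31); WM=25
i=23 t=29 v=9: → [11,35); WM=29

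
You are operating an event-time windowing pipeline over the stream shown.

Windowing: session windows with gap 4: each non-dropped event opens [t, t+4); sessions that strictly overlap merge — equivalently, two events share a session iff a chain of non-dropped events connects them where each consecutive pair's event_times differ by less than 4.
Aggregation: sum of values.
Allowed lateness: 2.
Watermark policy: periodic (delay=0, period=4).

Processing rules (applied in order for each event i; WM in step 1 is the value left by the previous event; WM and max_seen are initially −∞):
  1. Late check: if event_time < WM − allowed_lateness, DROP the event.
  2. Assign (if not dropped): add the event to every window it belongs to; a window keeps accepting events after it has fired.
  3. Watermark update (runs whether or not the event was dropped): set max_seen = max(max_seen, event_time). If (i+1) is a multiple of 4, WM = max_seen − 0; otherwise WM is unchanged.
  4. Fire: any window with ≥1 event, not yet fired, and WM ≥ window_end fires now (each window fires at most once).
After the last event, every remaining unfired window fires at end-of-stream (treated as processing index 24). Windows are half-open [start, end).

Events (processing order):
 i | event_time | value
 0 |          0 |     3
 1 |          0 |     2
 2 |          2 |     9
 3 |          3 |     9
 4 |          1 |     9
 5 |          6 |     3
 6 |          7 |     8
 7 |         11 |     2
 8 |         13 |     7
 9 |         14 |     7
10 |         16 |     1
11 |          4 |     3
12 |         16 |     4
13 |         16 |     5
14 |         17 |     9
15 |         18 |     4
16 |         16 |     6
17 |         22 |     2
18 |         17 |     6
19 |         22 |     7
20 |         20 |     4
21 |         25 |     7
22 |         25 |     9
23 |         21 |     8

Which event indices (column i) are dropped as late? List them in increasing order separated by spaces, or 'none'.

i=0 t=0 v=3: → [0,4); WM=−∞
i=1 t=0 v=2: → [0,4); WM=−∞
i=2 t=2 v=9: → [0,6); WM=−∞
i=3 t=3 v=9: → [0,7); WM=3
i=4 t=1 v=9: → [0,7); WM=3
i=5 t=6 v=3: → [0,10); WM=3
i=6 t=7 v=8: → [0,11); WM=3
i=7 t=11 v=2: → [11,15); WM=11
i=8 t=13 v=7: → [11,17); WM=11
i=9 t=14 v=7: → [11,18); WM=11
i=10 t=16 v=1: → [11,20); WM=11
i=11 t=4 v=3: DROP (t<11-2); WM=16
i=12 t=16 v=4: → [11,20); WM=16
i=13 t=16 v=5: → [11,20); WM=16
i=14 t=17 v=9: → [11,21); WM=16
i=15 t=18 v=4: → [11,22); WM=18
i=16 t=16 v=6: → [11,22); WM=18
i=17 t=22 v=2: → [22,26); WM=18
i=18 t=17 v=6: → [11,22); WM=18
i=19 t=22 v=7: → [22,26); WM=22
i=20 t=20 v=4: → [11,26); WM=22
i=21 t=25 v=7: → [11,29); WM=22
i=22 t=25 v=9: → [11,29); WM=22
i=23 t=21 v=8: → [11,29); WM=25

11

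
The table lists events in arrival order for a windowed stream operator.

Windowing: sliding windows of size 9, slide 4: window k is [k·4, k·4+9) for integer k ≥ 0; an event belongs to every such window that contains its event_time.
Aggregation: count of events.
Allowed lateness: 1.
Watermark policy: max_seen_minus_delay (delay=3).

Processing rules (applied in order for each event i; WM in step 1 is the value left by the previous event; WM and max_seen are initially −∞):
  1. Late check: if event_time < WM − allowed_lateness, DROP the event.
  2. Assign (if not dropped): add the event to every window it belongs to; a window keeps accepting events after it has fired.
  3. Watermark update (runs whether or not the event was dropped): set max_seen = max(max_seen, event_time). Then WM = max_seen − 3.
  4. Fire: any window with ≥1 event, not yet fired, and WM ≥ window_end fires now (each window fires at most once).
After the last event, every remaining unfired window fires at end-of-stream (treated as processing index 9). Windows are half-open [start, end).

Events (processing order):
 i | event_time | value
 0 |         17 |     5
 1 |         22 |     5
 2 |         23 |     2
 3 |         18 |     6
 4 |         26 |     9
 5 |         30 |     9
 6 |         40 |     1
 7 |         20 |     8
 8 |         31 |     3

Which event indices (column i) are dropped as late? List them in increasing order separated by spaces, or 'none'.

i=0 t=17 v=5: → [16,25),[12,21); WM=14
i=1 t=22 v=5: → [20,29),[16,25); WM=19
i=2 t=23 v=2: → [20,29),[16,25); WM=20
i=3 t=18 v=6: DROP (t<20-1); WM=20
i=4 t=26 v=9: → [24,33),[20,29); WM=23; [12,21) fires=1
i=5 t=30 v=9: → [28,37),[24,33); WM=27; [16,25) fires=3
i=6 t=40 v=1: → [40,49),[36,45),[32,41); WM=37; [20,29) fires=3 [24,33) fires=2 [28,37) fires=1
i=7 t=20 v=8: DROP (t<37-1); WM=37
i=8 t=31 v=3: DROP (t<37-1); WM=37

3 7 8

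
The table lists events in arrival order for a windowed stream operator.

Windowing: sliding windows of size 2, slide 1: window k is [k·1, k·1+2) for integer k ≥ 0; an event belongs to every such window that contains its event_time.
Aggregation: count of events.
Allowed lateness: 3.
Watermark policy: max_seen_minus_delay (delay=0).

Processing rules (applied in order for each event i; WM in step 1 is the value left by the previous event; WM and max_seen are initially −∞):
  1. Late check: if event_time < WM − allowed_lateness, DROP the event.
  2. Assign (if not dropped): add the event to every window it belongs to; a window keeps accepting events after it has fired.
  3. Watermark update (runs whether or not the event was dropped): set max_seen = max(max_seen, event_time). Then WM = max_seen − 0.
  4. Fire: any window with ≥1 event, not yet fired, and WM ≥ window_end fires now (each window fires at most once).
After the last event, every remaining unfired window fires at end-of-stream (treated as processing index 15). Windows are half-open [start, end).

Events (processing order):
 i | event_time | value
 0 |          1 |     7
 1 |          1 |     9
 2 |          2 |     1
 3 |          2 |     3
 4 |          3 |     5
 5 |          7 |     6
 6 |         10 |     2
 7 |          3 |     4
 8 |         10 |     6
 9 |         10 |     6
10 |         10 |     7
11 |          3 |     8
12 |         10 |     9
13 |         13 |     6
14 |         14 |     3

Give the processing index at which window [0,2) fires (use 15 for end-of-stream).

2

i=0 t=1 v=7: → [1,3),[0,2); WM=1
i=1 t=1 v=9: → [1,3),[0,2); WM=1
i=2 t=2 v=1: → [2,4),[1,3); WM=2; [0,2) fires=2
i=3 t=2 v=3: → [2,4),[1,3); WM=2
i=4 t=3 v=5: → [3,5),[2,4); WM=3; [1,3) fires=4
i=5 t=7 v=6: → [7,9),[6,8); WM=7; [2,4) fires=3 [3,5) fires=1
i=6 t=10 v=2: → [10,12),[9,11); WM=10; [6,8) fires=1 [7,9) fires=1
i=7 t=3 v=4: DROP (t<10-3); WM=10
i=8 t=10 v=6: → [10,12),[9,11); WM=10
i=9 t=10 v=6: → [10,12),[9,11); WM=10
i=10 t=10 v=7: → [10,12),[9,11); WM=10
i=11 t=3 v=8: DROP (t<10-3); WM=10
i=12 t=10 v=9: → [10,12),[9,11); WM=10
i=13 t=13 v=6: → [13,15),[12,14); WM=13; [9,11) fires=5 [10,12) fires=5
i=14 t=14 v=3: → [14,16),[13,15); WM=14; [12,14) fires=1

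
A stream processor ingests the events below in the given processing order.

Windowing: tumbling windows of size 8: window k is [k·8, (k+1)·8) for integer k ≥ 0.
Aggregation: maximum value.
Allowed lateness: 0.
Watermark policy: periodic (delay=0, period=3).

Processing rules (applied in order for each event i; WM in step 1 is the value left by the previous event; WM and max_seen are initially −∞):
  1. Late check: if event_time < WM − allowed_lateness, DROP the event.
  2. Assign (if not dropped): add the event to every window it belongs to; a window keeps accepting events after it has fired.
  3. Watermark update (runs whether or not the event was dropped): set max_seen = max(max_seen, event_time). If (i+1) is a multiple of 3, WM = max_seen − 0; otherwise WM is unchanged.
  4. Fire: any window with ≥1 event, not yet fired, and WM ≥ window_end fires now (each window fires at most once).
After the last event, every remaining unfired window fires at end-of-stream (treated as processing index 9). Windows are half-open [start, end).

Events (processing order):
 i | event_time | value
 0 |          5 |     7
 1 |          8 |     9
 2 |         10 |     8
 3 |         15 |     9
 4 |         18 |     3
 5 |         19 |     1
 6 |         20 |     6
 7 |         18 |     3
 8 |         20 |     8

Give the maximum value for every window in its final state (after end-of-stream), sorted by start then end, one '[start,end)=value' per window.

i=0 t=5 v=7: → [0,8); WM=−∞
i=1 t=8 v=9: → [8,16); WM=−∞
i=2 t=10 v=8: → [8,16); WM=10; [0,8) fires=7
i=3 t=15 v=9: → [8,16); WM=10
i=4 t=18 v=3: → [16,24); WM=10
i=5 t=19 v=1: → [16,24); WM=19; [8,16) fires=9
i=6 t=20 v=6: → [16,24); WM=19
i=7 t=18 v=3: DROP (t<19-0); WM=19
i=8 t=20 v=8: → [16,24); WM=20

[0,8)=7 [8,16)=9 [16,24)=8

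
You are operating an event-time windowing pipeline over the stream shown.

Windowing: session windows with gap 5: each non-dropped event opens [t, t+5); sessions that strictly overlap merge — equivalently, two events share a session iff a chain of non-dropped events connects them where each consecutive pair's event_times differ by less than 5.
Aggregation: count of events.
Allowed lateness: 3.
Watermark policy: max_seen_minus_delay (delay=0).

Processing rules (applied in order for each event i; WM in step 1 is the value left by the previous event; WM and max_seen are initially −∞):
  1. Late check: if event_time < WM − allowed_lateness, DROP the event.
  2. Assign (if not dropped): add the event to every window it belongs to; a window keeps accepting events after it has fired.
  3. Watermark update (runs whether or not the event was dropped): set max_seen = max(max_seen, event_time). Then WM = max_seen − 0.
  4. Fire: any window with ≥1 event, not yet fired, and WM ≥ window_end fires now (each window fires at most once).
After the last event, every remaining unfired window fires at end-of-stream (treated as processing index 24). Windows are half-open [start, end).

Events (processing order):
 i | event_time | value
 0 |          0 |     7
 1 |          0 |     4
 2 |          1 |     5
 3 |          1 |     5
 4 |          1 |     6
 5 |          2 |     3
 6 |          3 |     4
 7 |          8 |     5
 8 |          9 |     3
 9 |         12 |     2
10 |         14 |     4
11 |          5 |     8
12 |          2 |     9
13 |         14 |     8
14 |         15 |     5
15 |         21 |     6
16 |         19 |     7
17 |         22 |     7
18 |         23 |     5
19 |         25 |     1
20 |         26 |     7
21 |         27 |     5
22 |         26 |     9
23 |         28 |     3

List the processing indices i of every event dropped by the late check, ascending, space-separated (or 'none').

i=0 t=0 v=7: → [0,5); WM=0
i=1 t=0 v=4: → [0,5); WM=0
i=2 t=1 v=5: → [0,6); WM=1
i=3 t=1 v=5: → [0,6); WM=1
i=4 t=1 v=6: → [0,6); WM=1
i=5 t=2 v=3: → [0,7); WM=2
i=6 t=3 v=4: → [0,8); WM=3
i=7 t=8 v=5: → [8,13); WM=8
i=8 t=9 v=3: → [8,14); WM=9
i=9 t=12 v=2: → [8,17); WM=12
i=10 t=14 v=4: → [8,19); WM=14
i=11 t=5 v=8: DROP (t<14-3); WM=14
i=12 t=2 v=9: DROP (t<14-3); WM=14
i=13 t=14 v=8: → [8,19); WM=14
i=14 t=15 v=5: → [8,20); WM=15
i=15 t=21 v=6: → [21,26); WM=21
i=16 t=19 v=7: → [8,26); WM=21
i=17 t=22 v=7: → [8,27); WM=22
i=18 t=23 v=5: → [8,28); WM=23
i=19 t=25 v=1: → [8,30); WM=25
i=20 t=26 v=7: → [8,31); WM=26
i=21 t=27 v=5: → [8,32); WM=27
i=22 t=26 v=9: → [8,32); WM=27
i=23 t=28 v=3: → [8,33); WM=28

11 12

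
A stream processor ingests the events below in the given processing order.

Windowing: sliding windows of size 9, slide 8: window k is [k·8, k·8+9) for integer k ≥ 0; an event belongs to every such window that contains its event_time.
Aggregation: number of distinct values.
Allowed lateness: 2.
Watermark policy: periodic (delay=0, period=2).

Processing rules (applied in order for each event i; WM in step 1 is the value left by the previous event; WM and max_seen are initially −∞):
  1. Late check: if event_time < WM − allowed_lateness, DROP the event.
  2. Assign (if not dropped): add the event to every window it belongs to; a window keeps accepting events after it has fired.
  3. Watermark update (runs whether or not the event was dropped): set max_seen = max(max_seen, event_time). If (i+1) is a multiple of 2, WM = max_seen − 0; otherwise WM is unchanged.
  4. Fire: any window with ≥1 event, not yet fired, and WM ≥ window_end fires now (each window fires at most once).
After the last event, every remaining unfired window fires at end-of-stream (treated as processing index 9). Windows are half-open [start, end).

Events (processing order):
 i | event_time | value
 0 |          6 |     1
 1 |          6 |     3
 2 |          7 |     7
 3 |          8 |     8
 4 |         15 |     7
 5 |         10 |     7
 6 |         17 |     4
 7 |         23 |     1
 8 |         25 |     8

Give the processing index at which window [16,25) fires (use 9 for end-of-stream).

9

i=0 t=6 v=1: → [0,9); WM=−∞
i=1 t=6 v=3: → [0,9); WM=6
i=2 t=7 v=7: → [0,9); WM=6
i=3 t=8 v=8: → [8,17),[0,9); WM=8
i=4 t=15 v=7: → [8,17); WM=8
i=5 t=10 v=7: → [8,17); WM=15; [0,9) fires=4
i=6 t=17 v=4: → [16,25); WM=15
i=7 t=23 v=1: → [16,25); WM=23; [8,17) fires=2
i=8 t=25 v=8: → [24,33); WM=23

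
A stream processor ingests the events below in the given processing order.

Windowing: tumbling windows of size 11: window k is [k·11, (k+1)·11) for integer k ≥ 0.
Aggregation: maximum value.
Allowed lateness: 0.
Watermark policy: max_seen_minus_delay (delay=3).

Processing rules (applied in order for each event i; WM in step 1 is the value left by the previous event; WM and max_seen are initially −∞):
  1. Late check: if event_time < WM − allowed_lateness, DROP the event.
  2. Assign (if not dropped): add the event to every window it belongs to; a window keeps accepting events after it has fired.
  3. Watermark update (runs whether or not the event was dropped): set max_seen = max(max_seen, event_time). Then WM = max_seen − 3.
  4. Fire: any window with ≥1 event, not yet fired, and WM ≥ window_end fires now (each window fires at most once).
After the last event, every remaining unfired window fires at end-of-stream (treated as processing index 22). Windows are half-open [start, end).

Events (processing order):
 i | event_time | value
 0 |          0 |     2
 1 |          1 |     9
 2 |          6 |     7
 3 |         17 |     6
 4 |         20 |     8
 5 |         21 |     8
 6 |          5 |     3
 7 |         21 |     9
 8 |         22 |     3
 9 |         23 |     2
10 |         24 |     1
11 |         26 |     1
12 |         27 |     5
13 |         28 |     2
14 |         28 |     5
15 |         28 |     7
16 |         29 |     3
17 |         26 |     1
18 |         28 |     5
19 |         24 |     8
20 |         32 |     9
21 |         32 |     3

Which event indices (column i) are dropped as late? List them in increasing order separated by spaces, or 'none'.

i=0 t=0 v=2: → [0,11); WM=-3
i=1 t=1 v=9: → [0,11); WM=-2
i=2 t=6 v=7: → [0,11); WM=3
i=3 t=17 v=6: → [11,22); WM=14; [0,11) fires=9
i=4 t=20 v=8: → [11,22); WM=17
i=5 t=21 v=8: → [11,22); WM=18
i=6 t=5 v=3: DROP (t<18-0); WM=18
i=7 t=21 v=9: → [11,22); WM=18
i=8 t=22 v=3: → [22,33); WM=19
i=9 t=23 v=2: → [22,33); WM=20
i=10 t=24 v=1: → [22,33); WM=21
i=11 t=26 v=1: → [22,33); WM=23; [11,22) fires=9
i=12 t=27 v=5: → [22,33); WM=24
i=13 t=28 v=2: → [22,33); WM=25
i=14 t=28 v=5: → [22,33); WM=25
i=15 t=28 v=7: → [22,33); WM=25
i=16 t=29 v=3: → [22,33); WM=26
i=17 t=26 v=1: → [22,33); WM=26
i=18 t=28 v=5: → [22,33); WM=26
i=19 t=24 v=8: DROP (t<26-0); WM=26
i=20 t=32 v=9: → [22,33); WM=29
i=21 t=32 v=3: → [22,33); WM=29

6 19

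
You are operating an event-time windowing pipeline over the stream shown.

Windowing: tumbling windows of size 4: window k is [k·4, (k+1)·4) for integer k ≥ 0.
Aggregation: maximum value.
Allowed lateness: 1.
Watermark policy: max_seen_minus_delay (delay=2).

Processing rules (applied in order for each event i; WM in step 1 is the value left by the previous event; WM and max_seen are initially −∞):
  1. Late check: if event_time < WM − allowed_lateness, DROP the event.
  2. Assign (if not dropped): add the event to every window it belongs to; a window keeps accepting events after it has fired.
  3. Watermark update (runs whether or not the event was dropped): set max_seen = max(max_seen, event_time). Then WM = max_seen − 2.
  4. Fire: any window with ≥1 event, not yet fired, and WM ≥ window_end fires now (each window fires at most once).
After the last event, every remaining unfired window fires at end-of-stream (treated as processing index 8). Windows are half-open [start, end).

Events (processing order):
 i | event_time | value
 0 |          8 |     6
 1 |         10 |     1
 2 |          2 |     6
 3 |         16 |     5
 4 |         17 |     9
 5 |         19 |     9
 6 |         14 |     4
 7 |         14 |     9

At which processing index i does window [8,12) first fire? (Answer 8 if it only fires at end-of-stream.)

i=0 t=8 v=6: → [8,12); WM=6
i=1 t=10 v=1: → [8,12); WM=8
i=2 t=2 v=6: DROP (t<8-1); WM=8
i=3 t=16 v=5: → [16,20); WM=14; [8,12) fires=6
i=4 t=17 v=9: → [16,20); WM=15
i=5 t=19 v=9: → [16,20); WM=17
i=6 t=14 v=4: DROP (t<17-1); WM=17
i=7 t=14 v=9: DROP (t<17-1); WM=17

3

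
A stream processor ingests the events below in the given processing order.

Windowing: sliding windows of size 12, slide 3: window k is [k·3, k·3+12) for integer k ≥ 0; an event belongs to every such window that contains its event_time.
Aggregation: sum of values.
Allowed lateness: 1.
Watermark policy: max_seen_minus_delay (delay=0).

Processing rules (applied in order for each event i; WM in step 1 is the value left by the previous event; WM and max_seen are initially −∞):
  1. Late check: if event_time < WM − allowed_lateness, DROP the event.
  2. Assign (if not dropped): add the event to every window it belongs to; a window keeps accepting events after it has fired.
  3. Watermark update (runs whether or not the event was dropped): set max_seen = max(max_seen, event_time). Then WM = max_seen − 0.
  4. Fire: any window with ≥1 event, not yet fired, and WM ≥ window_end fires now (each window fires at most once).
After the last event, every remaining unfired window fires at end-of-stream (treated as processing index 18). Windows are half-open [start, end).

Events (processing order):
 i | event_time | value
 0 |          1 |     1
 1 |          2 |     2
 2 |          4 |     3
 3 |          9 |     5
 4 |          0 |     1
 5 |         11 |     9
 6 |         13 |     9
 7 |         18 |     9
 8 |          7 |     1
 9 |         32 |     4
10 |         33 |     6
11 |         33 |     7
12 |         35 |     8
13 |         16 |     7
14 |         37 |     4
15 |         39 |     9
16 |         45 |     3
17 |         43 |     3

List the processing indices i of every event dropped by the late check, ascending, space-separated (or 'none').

4 8 13 17

i=0 t=1 v=1: → [0,12); WM=1
i=1 t=2 v=2: → [0,12); WM=2
i=2 t=4 v=3: → [3,15),[0,12); WM=4
i=3 t=9 v=5: → [9,21),[6,18),[3,15),[0,12); WM=9
i=4 t=0 v=1: DROP (t<9-1); WM=9
i=5 t=11 v=9: → [9,21),[6,18),[3,15),[0,12); WM=11
i=6 t=13 v=9: → [12,24),[9,21),[6,18),[3,15); WM=13; [0,12) fires=20
i=7 t=18 v=9: → [18,30),[15,27),[12,24),[9,21); WM=18; [3,15) fires=26 [6,18) fires=23
i=8 t=7 v=1: DROP (t<18-1); WM=18
i=9 t=32 v=4: → [30,42),[27,39),[24,36),[21,33); WM=32; [9,21) fires=32 [12,24) fires=18 [15,27) fires=9 [18,30) fires=9
i=10 t=33 v=6: → [33,45),[30,42),[27,39),[24,36); WM=33; [21,33) fires=4
i=11 t=33 v=7: → [33,45),[30,42),[27,39),[24,36); WM=33
i=12 t=35 v=8: → [33,45),[30,42),[27,39),[24,36); WM=35
i=13 t=16 v=7: DROP (t<35-1); WM=35
i=14 t=37 v=4: → [36,48),[33,45),[30,42),[27,39); WM=37; [24,36) fires=25
i=15 t=39 v=9: → [39,51),[36,48),[33,45),[30,42); WM=39; [27,39) fires=29
i=16 t=45 v=3: → [45,57),[42,54),[39,51),[36,48); WM=45; [30,42) fires=38 [33,45) fires=34
i=17 t=43 v=3: DROP (t<45-1); WM=45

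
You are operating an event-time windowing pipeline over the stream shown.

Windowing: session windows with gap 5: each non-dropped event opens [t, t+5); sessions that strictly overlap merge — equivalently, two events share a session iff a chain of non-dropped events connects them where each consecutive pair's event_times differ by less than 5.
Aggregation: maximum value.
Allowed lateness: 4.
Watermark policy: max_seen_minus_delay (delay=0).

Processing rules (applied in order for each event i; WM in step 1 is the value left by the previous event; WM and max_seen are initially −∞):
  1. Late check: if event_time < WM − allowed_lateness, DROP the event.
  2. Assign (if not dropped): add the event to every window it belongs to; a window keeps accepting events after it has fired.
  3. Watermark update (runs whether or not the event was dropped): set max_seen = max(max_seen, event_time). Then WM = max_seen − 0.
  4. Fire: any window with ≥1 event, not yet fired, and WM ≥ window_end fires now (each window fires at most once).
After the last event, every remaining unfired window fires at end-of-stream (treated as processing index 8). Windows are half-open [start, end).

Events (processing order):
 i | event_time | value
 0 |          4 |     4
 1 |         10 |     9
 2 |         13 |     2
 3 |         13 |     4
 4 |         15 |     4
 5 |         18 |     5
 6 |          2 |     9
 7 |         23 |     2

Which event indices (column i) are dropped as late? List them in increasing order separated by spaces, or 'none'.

6

i=0 t=4 v=4: → [4,9); WM=4
i=1 t=10 v=9: → [10,15); WM=10
i=2 t=13 v=2: → [10,18); WM=13
i=3 t=13 v=4: → [10,18); WM=13
i=4 t=15 v=4: → [10,20); WM=15
i=5 t=18 v=5: → [10,23); WM=18
i=6 t=2 v=9: DROP (t<18-4); WM=18
i=7 t=23 v=2: → [23,28); WM=23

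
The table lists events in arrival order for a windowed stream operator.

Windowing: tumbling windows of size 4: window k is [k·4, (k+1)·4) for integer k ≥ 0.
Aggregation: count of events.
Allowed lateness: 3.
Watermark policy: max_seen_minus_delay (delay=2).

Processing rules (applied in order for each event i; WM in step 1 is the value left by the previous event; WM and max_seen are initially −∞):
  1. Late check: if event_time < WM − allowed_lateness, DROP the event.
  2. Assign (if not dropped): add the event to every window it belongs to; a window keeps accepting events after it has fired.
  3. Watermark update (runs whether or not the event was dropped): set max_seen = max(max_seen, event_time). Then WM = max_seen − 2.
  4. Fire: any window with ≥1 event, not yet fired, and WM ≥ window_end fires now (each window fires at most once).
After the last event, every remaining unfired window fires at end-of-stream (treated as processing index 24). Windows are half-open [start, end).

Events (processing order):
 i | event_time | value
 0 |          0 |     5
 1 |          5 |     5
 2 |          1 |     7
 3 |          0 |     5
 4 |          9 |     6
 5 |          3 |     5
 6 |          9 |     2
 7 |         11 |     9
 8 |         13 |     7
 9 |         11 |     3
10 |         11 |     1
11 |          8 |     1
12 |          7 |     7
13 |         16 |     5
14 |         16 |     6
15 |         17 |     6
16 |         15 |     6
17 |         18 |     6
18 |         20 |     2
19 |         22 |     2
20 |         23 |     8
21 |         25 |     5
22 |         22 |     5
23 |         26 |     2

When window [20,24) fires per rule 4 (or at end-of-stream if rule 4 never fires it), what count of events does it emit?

4

i=0 t=0 v=5: → [0,4); WM=-2
i=1 t=5 v=5: → [4,8); WM=3
i=2 t=1 v=7: → [0,4); WM=3
i=3 t=0 v=5: → [0,4); WM=3
i=4 t=9 v=6: → [8,12); WM=7; [0,4) fires=3
i=5 t=3 v=5: DROP (t<7-3); WM=7
i=6 t=9 v=2: → [8,12); WM=7
i=7 t=11 v=9: → [8,12); WM=9; [4,8) fires=1
i=8 t=13 v=7: → [12,16); WM=11
i=9 t=11 v=3: → [8,12); WM=11
i=10 t=11 v=1: → [8,12); WM=11
i=11 t=8 v=1: → [8,12); WM=11
i=12 t=7 v=7: DROP (t<11-3); WM=11
i=13 t=16 v=5: → [16,20); WM=14; [8,12) fires=6
i=14 t=16 v=6: → [16,20); WM=14
i=15 t=17 v=6: → [16,20); WM=15
i=16 t=15 v=6: → [12,16); WM=15
i=17 t=18 v=6: → [16,20); WM=16; [12,16) fires=2
i=18 t=20 v=2: → [20,24); WM=18
i=19 t=22 v=2: → [20,24); WM=20; [16,20) fires=4
i=20 t=23 v=8: → [20,24); WM=21
i=21 t=25 v=5: → [24,28); WM=23
i=22 t=22 v=5: → [20,24); WM=23
i=23 t=26 v=2: → [24,28); WM=24; [20,24) fires=4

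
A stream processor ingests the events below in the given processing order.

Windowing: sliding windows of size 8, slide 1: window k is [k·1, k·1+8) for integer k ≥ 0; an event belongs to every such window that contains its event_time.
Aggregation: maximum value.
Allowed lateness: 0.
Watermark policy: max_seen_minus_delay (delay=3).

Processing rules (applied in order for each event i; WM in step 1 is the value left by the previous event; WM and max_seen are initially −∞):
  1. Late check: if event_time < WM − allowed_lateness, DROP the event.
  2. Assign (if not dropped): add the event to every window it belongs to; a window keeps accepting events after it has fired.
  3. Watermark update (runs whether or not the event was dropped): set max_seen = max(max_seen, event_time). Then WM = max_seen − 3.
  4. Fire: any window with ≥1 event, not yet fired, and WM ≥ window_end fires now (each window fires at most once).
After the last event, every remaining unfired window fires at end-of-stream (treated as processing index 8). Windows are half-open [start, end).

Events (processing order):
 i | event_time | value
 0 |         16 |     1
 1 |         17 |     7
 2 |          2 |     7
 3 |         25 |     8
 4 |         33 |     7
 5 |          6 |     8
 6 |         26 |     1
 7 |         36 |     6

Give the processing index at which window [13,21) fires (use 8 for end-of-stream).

i=0 t=16 v=1: → [16,24),[15,23),[14,22),[13,21),[12,20),[11,19),[10,18),[9,17); WM=13
i=1 t=17 v=7: → [17,25),[16,24),[15,23),[14,22),[13,21),[12,20),[11,19),[10,18); WM=14
i=2 t=2 v=7: DROP (t<14-0); WM=14
i=3 t=25 v=8: → [25,33),[24,32),[23,31),[22,30),[21,29),[20,28),[19,27),[18,26); WM=22; [9,17) fires=1 [10,18) fires=7 [11,19) fires=7 [12,20) fires=7 [13,21) fires=7 [14,22) fires=7
i=4 t=33 v=7: → [33,41),[32,40),[31,39),[30,38),[29,37),[28,36),[27,35),[26,34); WM=30; [15,23) fires=7 [16,24) fires=7 [17,25) fires=7 [18,26) fires=8 [19,27) fires=8 [20,28) fires=8 [21,29) fires=8 [22,30) fires=8
i=5 t=6 v=8: DROP (t<30-0); WM=30
i=6 t=26 v=1: DROP (t<30-0); WM=30
i=7 t=36 v=6: → [36,44),[35,43),[34,42),[33,41),[32,40),[31,39),[30,38),[29,37); WM=33; [23,31) fires=8 [24,32) fires=8 [25,33) fires=8

3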